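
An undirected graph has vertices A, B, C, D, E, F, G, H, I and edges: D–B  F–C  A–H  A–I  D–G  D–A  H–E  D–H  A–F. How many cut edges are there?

6

The edges on the cycle D-A-H-D are not bridges since each lies on that cycle.
But removing D–B disconnects D from B; removing H–E disconnects H from E; removing A–F disconnects A from F; removing D–G disconnects D from G — these are bridges.
In total 6 edges are bridges.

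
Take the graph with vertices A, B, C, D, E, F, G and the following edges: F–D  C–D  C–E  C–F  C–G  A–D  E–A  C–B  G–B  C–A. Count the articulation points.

1

Removing C increases the component count from 1 to 2, so C is a cut vertex.
By contrast removing E leaves 1 component; it is not a cut vertex. No other vertex is a cut vertex either.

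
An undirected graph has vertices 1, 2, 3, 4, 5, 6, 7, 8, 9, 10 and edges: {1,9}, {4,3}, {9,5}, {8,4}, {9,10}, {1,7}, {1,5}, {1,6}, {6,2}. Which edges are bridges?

The edges on the cycle 1-9-5-1 are not bridges since each lies on that cycle.
But removing 4-3 disconnects 4 from 3; removing 1-7 disconnects 1 from 7; removing 4-8 disconnects 4 from 8; removing 1-6 disconnects 1 from 6 — these are bridges.
In total 6 edges are bridges.

1-6, 1-7, 10-9, 2-6, 3-4, 4-8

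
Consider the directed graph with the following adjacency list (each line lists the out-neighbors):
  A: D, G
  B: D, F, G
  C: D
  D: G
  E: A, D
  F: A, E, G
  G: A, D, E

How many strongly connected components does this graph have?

{A, D, E, G} are all mutually reachable — one SCC of size 4.
{C} is an SCC by itself.
{F} is an SCC by itself.
{B} is an SCC by itself.
That gives 4 strongly connected components.

4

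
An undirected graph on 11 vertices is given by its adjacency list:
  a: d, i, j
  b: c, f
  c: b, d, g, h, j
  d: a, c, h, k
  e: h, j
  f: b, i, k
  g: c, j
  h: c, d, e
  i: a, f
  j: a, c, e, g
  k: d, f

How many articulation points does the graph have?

0

Removing e, for instance, still leaves 1 component. No single vertex removal increases the component count — the graph has no articulation points.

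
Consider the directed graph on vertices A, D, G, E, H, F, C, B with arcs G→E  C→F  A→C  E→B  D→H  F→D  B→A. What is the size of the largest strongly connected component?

{D} is an SCC by itself.
{C} is an SCC by itself.
{B} is an SCC by itself.
{E} is an SCC by itself.
{H} is an SCC by itself.
(and 3 more singleton SCCs)
The largest has 1 vertex.

1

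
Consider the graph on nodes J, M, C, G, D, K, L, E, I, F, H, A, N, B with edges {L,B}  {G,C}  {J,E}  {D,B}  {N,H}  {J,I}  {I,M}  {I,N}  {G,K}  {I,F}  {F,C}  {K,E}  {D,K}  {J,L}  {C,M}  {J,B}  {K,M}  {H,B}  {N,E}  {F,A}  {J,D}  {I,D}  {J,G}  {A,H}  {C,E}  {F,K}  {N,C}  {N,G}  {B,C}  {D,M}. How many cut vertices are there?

Removing N, for instance, still leaves 1 component. No single vertex removal increases the component count — the graph has no articulation points.

0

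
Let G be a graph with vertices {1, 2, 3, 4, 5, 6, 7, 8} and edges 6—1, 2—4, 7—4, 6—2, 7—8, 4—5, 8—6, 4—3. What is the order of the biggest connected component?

8

Starting from 1 we can reach 1, 2, 3, 4, 5, 6, 7, 8. That is one component of size 8.
The largest has 8 vertices.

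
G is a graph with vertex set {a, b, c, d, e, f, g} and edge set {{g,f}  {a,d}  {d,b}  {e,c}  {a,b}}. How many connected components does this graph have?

3

Starting from c we can reach c, e. That is one component of size 2.
Starting from f we can reach f, g. That is one component of size 2.
Starting from a we can reach a, b, d. That is one component of size 3.
Total: 3 components.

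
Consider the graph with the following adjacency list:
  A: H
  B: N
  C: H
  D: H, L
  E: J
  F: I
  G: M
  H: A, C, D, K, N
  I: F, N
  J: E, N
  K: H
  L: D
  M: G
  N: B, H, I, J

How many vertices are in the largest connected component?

Starting from G we can reach G, M. That is one component of size 2.
Starting from A we can reach A, B, C, D, E, F, H, I, J, K, L, N. That is one component of size 12.
The largest has 12 vertices.

12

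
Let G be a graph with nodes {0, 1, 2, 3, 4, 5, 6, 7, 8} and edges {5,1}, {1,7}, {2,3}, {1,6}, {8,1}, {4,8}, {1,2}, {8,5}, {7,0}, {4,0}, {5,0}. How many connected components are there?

Starting from 0 we can reach 0, 1, 2, 3, 4, 5, 6, 7, 8. That is one component of size 9.
Total: 1 component.

1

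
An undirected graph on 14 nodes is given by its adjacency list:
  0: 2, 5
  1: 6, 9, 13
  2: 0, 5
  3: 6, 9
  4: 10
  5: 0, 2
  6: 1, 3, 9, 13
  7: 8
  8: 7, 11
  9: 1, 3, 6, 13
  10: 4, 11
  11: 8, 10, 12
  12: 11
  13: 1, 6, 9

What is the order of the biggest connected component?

Starting from 0 we can reach 0, 2, 5. That is one component of size 3.
Starting from 1 we can reach 1, 3, 6, 9, 13. That is one component of size 5.
Starting from 4 we can reach 4, 7, 8, 10, 11, 12. That is one component of size 6.
The largest has 6 vertices.

6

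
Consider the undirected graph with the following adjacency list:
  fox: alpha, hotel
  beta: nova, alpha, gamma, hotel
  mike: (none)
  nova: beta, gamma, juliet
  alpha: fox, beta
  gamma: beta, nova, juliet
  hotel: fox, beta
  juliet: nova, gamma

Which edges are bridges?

none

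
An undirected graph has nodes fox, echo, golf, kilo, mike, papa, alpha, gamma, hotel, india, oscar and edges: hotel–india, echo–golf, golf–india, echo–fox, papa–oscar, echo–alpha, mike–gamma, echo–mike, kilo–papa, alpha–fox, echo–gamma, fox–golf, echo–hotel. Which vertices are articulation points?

echo, papa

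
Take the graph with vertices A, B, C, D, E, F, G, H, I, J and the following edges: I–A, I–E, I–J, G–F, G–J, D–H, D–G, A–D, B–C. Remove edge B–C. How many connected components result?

3

Before removal there are 2 components.
B–C is a bridge — removing it separates B's side from C's side.
After removal: 3 components.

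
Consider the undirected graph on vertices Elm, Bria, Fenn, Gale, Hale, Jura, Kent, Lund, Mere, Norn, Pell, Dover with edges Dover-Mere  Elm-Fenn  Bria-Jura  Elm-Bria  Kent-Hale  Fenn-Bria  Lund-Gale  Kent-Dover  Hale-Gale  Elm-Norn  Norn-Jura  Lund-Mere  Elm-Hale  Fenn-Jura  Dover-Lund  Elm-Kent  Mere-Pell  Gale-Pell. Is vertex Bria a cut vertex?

Deleting Bria leaves 1 component (was 1) (its neighbors Elm, Fenn, Jura remain connected to each other), so Bria is not a cut vertex.

No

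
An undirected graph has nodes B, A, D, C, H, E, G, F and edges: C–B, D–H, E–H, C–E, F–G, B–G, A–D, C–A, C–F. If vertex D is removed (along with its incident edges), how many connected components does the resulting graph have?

With D gone, the remaining components are: {A, B, C, E, F, G, H}.
That is 1 component.

1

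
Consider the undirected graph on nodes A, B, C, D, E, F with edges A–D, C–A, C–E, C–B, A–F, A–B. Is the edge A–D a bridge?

Removing A–D leaves no path between A and D: the component count goes from 1 to 2. So it is a bridge.

Yes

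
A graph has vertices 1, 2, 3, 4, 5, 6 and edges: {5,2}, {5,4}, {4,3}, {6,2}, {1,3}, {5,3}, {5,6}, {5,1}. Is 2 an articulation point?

Deleting 2 leaves 1 component (was 1) (its neighbors 5, 6 remain connected to each other), so 2 is not a cut vertex.

No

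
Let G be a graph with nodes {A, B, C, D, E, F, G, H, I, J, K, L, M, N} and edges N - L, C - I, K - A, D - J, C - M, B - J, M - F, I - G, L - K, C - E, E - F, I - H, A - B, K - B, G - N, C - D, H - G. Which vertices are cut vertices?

C

Removing C increases the component count from 1 to 2, so C is a cut vertex.
By contrast removing A leaves 1 component; it is not a cut vertex. No other vertex is a cut vertex either.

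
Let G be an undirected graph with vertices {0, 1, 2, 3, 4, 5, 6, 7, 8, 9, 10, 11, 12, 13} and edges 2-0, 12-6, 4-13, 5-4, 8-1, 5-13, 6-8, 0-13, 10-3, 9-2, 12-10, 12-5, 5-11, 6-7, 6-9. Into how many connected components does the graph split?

Starting from 0 we can reach 0, 1, 2, 3, 4, 5, 6, 7, 8, 9, 10, 11, 12, 13. That is one component of size 14.
Total: 1 component.

1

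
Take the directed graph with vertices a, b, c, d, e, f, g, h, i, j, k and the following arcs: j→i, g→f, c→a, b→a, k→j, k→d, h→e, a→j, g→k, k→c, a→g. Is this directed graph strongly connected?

No

There is no directed path from d to b, so the graph is not strongly connected.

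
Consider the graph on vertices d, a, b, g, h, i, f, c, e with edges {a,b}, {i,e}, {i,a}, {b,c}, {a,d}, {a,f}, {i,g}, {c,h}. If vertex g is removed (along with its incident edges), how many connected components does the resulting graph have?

With g gone, the remaining components are: {a, b, c, d, e, f, h, i}.
That is 1 component.

1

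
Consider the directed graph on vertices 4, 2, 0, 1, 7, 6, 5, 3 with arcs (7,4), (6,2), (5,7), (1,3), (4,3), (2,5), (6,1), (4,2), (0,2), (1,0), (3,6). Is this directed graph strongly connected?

Yes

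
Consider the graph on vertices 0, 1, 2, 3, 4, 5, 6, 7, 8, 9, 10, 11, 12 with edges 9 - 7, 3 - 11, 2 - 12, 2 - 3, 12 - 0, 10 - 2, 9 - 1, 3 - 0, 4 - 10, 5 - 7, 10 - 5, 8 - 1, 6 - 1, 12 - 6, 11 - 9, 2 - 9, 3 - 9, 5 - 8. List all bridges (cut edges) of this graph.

10-4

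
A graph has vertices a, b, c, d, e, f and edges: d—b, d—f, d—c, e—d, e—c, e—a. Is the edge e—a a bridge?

Yes

Removing e—a leaves no path between e and a: the component count goes from 1 to 2. So it is a bridge.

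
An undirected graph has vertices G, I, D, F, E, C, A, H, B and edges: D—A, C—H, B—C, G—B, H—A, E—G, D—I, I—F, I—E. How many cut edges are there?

1

The edges on the cycle D-I-E-G-B-C-H-A-D are not bridges since each lies on that cycle.
But removing F—I disconnects F from I — this is a bridge.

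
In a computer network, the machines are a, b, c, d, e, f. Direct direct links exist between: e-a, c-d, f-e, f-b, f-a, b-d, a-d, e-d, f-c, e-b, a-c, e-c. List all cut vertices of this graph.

none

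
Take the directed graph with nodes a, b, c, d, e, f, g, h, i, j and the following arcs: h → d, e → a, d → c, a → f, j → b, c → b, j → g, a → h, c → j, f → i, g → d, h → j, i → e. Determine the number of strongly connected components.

4

{a, e, f, i} are all mutually reachable — one SCC of size 4.
{c, d, g, j} are all mutually reachable — one SCC of size 4.
{b} is an SCC by itself.
{h} is an SCC by itself.
That gives 4 strongly connected components.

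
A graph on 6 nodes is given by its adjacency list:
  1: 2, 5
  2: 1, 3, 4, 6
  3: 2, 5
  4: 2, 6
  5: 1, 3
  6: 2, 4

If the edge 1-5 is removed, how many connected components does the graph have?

1

1 and 5 are still connected via 1-2-3-5, so the component count stays at 1.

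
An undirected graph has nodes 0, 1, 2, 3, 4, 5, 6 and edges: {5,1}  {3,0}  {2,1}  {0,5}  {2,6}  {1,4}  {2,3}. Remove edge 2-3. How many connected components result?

2 and 3 are still connected via 2-1-5-0-3, so the component count stays at 1.

1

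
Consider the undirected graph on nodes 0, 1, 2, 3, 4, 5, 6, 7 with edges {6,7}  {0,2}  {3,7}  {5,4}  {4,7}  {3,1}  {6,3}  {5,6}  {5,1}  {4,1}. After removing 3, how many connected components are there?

With 3 gone, the remaining components are: {0, 2}; {1, 4, 5, 6, 7}.
That is 2 components.

2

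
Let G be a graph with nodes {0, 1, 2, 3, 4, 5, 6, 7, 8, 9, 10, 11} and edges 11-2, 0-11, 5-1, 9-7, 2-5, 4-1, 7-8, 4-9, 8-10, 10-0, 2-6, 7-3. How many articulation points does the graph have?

2

Removing 2 increases the component count from 1 to 2, so 2 is a cut vertex.
Removing 7 increases the component count from 1 to 2, so 7 is a cut vertex.
By contrast removing 3 leaves 1 component; it is not a cut vertex. No other vertex is a cut vertex either.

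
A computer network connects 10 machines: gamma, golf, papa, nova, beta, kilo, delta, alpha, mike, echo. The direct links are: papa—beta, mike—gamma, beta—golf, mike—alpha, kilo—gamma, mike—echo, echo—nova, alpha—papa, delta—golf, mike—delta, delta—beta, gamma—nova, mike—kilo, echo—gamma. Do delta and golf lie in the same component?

From delta we can reach beta, echo, golf, kilo, mike, nova, papa, alpha, delta, gamma, which includes golf.

Yes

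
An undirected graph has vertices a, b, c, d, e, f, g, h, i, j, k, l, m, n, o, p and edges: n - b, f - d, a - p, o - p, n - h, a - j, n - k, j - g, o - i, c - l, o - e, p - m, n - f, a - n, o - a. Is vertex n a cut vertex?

Yes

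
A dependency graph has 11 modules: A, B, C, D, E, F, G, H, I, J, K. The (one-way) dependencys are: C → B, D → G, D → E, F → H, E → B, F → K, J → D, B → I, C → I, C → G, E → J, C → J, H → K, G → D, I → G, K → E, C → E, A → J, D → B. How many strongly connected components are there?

{B, D, E, G, I, J} are all mutually reachable — one SCC of size 6.
{A} is an SCC by itself.
{C} is an SCC by itself.
{H} is an SCC by itself.
{K} is an SCC by itself.
(and 1 more singleton SCC)
That gives 6 strongly connected components.

6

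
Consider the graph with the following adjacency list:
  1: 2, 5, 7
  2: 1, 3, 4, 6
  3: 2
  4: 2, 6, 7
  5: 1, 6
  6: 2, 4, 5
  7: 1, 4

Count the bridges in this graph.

The edges on the cycle 2-1-7-4-6-2 are not bridges since each lies on that cycle.
But removing 3-2 disconnects 3 from 2 — this is a bridge.

1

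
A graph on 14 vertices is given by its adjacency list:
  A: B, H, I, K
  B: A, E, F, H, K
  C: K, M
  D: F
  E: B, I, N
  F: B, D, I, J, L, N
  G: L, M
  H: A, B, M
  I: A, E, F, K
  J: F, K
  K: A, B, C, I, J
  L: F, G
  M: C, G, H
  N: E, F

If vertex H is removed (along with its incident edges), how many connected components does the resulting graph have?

1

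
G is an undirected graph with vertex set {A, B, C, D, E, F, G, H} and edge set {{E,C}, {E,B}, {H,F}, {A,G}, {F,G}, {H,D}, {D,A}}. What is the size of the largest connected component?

5

Starting from B we can reach B, C, E. That is one component of size 3.
Starting from A we can reach A, D, F, G, H. That is one component of size 5.
The largest has 5 vertices.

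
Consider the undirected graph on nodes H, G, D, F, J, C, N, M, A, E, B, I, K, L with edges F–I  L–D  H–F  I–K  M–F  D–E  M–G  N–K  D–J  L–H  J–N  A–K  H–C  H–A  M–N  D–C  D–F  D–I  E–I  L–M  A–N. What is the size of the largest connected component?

13

B is isolated — a component by itself.
Starting from A we can reach A, C, D, E, F, G, H, I, J, K, L, M, N. That is one component of size 13.
The largest has 13 vertices.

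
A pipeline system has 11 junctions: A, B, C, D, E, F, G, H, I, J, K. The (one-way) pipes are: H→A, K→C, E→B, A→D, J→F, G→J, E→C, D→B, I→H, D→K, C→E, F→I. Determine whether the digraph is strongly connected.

No

There is no directed path from D to G, so the graph is not strongly connected.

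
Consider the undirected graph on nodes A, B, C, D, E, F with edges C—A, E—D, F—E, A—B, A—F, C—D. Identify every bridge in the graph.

The edges on the cycle C-A-F-E-D-C are not bridges since each lies on that cycle.
But removing A—B disconnects A from B — this is a bridge.

A-B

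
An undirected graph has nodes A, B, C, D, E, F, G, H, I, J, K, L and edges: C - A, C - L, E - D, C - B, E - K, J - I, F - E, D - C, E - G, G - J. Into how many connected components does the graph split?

2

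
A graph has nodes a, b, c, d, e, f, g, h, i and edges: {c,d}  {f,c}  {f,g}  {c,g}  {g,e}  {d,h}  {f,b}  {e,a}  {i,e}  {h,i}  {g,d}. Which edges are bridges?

a-e, b-f

The edges on the cycle g-d-h-i-e-g are not bridges since each lies on that cycle.
But removing b–f disconnects b from f; removing e–a disconnects e from a — these are bridges.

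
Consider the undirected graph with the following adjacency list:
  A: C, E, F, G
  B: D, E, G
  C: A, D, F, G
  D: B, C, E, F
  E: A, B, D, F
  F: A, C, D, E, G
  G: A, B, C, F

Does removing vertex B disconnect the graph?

Deleting B leaves 1 component (was 1) (its neighbors D, E, G remain connected to each other), so B is not a cut vertex.

No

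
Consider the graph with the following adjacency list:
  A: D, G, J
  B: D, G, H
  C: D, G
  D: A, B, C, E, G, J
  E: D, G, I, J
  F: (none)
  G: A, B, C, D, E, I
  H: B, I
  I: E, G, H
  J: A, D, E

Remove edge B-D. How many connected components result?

B and D are still connected via B-G-D, so the component count stays at 2.

2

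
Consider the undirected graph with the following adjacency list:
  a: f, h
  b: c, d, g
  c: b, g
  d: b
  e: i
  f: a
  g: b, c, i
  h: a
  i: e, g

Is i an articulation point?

Yes

Deleting i raises the number of components from 2 to 3, so i is a cut vertex.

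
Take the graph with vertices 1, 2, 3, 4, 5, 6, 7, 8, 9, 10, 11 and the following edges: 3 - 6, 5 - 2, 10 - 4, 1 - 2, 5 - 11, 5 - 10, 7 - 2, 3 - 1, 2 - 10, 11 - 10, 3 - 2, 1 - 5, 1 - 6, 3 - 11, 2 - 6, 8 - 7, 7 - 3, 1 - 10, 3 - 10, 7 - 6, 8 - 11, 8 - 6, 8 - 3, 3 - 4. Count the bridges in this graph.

0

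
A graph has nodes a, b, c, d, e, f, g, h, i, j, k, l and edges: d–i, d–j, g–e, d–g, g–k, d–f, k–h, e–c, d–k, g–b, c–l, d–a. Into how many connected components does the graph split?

1

Starting from a we can reach a, b, c, d, e, f, g, h, i, j, k, l. That is one component of size 12.
Total: 1 component.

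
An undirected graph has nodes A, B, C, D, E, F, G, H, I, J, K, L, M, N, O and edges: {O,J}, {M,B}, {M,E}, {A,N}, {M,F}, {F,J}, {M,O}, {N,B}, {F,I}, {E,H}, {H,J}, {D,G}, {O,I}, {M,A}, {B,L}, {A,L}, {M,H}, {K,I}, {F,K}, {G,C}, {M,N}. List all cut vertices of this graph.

Removing G increases the component count from 2 to 3, so G is a cut vertex.
Removing M increases the component count from 2 to 3, so M is a cut vertex.
By contrast removing I leaves 2 components; it is not a cut vertex. No other vertex is a cut vertex either.

G, M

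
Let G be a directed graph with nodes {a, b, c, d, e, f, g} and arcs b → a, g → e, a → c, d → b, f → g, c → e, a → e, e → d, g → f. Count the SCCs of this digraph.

{a, b, c, d, e} are all mutually reachable — one SCC of size 5.
{f, g} are all mutually reachable — one SCC of size 2.
That gives 2 strongly connected components.

2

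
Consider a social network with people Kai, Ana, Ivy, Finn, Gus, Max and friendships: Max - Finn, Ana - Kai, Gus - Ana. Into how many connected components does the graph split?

3

Ivy is isolated — a component by itself.
Starting from Max we can reach Max, Finn. That is one component of size 2.
Starting from Ana we can reach Ana, Gus, Kai. That is one component of size 3.
Total: 3 components.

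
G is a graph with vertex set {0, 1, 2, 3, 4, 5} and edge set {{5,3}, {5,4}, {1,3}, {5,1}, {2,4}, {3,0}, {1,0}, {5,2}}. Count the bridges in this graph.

0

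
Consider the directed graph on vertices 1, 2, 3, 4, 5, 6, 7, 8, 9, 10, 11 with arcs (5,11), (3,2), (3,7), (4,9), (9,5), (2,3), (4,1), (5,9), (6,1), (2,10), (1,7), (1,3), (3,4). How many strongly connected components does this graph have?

7

{1, 2, 3, 4} are all mutually reachable — one SCC of size 4.
{5, 9} are all mutually reachable — one SCC of size 2.
{8} is an SCC by itself.
{7} is an SCC by itself.
{11} is an SCC by itself.
(and 2 more singleton SCCs)
That gives 7 strongly connected components.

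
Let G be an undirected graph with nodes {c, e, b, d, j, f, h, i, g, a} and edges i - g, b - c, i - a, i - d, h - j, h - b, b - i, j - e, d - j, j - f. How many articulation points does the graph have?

Removing b increases the component count from 1 to 2, so b is a cut vertex.
Removing i increases the component count from 1 to 3, so i is a cut vertex.
Removing j increases the component count from 1 to 3, so j is a cut vertex.
By contrast removing c leaves 1 component; it is not a cut vertex. No other vertex is a cut vertex either.

3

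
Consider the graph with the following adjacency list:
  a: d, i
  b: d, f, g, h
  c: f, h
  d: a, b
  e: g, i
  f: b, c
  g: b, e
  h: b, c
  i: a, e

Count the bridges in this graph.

The edges on the cycle b-h-c-f-b are not bridges since each lies on that cycle.
Every edge lies on some cycle, so there are no bridges.

0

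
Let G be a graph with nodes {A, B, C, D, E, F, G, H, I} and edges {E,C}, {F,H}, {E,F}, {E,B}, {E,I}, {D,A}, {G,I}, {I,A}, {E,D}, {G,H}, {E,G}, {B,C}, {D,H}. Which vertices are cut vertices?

Removing E increases the component count from 1 to 2, so E is a cut vertex.
By contrast removing I leaves 1 component; it is not a cut vertex. No other vertex is a cut vertex either.

E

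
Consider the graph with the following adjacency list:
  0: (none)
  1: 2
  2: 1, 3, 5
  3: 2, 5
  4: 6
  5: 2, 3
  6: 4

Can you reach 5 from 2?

From 2 we can reach 1, 2, 3, 5, which includes 5.

Yes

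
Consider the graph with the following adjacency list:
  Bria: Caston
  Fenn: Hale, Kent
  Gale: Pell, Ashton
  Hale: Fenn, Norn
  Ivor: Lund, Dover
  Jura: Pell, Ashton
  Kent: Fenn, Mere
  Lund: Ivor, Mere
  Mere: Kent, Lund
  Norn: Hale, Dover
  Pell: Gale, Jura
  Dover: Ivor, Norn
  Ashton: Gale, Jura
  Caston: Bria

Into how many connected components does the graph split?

3

Starting from Bria we can reach Bria, Caston. That is one component of size 2.
Starting from Gale we can reach Gale, Jura, Pell, Ashton. That is one component of size 4.
Starting from Fenn we can reach Fenn, Hale, Ivor, Kent, Lund, Mere, Norn, Dover. That is one component of size 8.
Total: 3 components.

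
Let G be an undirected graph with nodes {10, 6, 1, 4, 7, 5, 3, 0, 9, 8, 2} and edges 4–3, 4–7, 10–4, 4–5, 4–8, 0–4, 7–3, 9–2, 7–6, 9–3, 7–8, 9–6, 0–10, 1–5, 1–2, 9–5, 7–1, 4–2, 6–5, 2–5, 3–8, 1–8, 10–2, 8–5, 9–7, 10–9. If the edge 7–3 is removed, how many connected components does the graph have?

7 and 3 are still connected via 7-9-3, so the component count stays at 1.

1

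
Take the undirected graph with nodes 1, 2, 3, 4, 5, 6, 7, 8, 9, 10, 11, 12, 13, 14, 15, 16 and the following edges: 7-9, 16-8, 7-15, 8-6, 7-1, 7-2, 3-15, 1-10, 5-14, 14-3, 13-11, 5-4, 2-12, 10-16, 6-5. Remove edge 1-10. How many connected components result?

1 and 10 are still connected via 1-7-15-3-14-5-6-8-16-10, so the component count stays at 2.

2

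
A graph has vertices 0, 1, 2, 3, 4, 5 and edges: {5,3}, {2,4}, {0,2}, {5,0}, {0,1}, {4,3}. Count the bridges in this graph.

The edges on the cycle 5-0-2-4-3-5 are not bridges since each lies on that cycle.
But removing 0–1 disconnects 0 from 1 — this is a bridge.

1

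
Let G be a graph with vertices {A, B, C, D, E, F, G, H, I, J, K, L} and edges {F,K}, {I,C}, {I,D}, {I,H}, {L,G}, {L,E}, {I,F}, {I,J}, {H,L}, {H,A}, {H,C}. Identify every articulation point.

F, H, I, L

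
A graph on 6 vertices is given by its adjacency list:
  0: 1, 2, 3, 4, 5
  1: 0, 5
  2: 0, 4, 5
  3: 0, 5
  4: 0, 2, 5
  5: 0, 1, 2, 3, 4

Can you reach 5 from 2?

Yes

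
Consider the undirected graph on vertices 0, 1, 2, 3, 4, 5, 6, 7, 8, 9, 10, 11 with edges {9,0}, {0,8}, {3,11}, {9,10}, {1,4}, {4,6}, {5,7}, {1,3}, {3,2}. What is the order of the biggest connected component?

6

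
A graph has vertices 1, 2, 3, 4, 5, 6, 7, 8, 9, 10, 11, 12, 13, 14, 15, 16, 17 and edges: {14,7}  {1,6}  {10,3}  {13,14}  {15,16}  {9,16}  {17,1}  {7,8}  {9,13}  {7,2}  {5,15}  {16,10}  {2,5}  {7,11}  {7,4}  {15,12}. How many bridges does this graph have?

8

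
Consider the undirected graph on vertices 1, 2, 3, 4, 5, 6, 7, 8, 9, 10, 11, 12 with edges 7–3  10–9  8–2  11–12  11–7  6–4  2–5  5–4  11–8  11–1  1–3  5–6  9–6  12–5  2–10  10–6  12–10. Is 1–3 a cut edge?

No

After removing 1–3, the path 1-11-7-3 still connects them, so the edge is not a bridge.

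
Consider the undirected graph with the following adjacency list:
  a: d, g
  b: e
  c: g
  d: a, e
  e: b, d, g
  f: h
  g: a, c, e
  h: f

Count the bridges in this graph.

3

The edges on the cycle e-g-a-d-e are not bridges since each lies on that cycle.
But removing h-f disconnects h from f; removing g-c disconnects g from c; removing e-b disconnects e from b — these are bridges.
That makes 3 bridges.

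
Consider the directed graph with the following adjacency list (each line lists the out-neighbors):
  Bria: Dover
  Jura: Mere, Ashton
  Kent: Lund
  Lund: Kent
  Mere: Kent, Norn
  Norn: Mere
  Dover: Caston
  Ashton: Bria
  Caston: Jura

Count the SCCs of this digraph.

3

{Bria, Jura, Dover, Ashton, Caston} are all mutually reachable — one SCC of size 5.
{Kent, Lund} are all mutually reachable — one SCC of size 2.
{Mere, Norn} are all mutually reachable — one SCC of size 2.
That gives 3 strongly connected components.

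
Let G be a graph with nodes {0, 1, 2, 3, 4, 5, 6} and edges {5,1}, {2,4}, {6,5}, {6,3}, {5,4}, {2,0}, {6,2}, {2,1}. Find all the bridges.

0-2, 3-6

The edges on the cycle 6-5-1-2-6 are not bridges since each lies on that cycle.
But removing 6 - 3 disconnects 6 from 3; removing 0 - 2 disconnects 0 from 2 — these are bridges.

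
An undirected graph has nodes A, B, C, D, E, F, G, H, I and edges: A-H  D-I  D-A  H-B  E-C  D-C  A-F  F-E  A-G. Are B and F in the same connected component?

From B we can reach A, B, C, D, E, F, G, H, I, which includes F.

Yes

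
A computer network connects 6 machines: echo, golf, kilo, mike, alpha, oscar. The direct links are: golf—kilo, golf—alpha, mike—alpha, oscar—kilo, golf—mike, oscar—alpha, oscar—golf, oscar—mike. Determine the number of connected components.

echo is isolated — a component by itself.
Starting from golf we can reach golf, kilo, mike, alpha, oscar. That is one component of size 5.
Total: 2 components.

2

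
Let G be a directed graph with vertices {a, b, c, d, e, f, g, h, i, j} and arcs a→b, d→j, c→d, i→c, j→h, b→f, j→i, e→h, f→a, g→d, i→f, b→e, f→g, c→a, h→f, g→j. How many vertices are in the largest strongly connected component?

10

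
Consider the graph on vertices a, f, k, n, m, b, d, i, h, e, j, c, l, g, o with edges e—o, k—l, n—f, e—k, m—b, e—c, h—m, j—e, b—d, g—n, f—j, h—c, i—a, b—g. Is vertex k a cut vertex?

Deleting k raises the number of components from 2 to 3, so k is a cut vertex.

Yes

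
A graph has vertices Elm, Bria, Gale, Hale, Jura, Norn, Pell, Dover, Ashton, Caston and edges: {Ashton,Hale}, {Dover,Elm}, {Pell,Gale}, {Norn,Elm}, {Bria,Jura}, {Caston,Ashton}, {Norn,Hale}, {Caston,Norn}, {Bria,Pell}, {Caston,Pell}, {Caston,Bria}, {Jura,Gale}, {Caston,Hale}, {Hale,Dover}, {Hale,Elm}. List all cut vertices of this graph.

Removing Caston increases the component count from 1 to 2, so Caston is a cut vertex.
By contrast removing Jura leaves 1 component; it is not a cut vertex. No other vertex is a cut vertex either.

Caston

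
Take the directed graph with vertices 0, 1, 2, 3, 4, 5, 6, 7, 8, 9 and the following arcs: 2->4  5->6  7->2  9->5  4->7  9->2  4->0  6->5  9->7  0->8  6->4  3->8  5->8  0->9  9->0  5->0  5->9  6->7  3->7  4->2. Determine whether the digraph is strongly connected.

There is no directed path from 7 to 3, so the graph is not strongly connected.

No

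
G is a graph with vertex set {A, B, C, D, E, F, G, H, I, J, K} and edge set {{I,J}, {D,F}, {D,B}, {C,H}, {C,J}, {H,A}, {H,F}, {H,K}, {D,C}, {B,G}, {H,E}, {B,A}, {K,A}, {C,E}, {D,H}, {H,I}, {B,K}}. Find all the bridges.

B-G

The edges on the cycle C-H-E-C are not bridges since each lies on that cycle.
But removing G-B disconnects G from B — this is a bridge.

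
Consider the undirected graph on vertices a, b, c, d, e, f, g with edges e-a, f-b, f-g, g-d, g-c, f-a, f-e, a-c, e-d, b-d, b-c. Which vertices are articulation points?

none

Removing e, for instance, still leaves 1 component. No single vertex removal increases the component count — the graph has no articulation points.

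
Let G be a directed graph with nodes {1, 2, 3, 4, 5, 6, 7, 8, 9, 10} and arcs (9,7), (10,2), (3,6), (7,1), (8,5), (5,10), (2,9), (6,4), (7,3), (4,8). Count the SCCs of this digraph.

2

{2, 3, 4, 5, 6, 7, 8, 9, 10} are all mutually reachable — one SCC of size 9.
{1} is an SCC by itself.
That gives 2 strongly connected components.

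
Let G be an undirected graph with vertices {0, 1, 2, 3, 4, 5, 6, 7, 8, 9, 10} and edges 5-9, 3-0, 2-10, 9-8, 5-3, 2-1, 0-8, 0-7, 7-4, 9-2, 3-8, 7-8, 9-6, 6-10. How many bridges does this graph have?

2

The edges on the cycle 9-2-10-6-9 are not bridges since each lies on that cycle.
But removing 1-2 disconnects 1 from 2; removing 7-4 disconnects 7 from 4 — these are bridges.
That makes 2 bridges.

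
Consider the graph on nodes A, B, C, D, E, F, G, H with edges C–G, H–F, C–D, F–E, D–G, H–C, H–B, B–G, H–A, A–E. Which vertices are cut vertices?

H

Removing H increases the component count from 1 to 2, so H is a cut vertex.
By contrast removing G leaves 1 component; it is not a cut vertex. No other vertex is a cut vertex either.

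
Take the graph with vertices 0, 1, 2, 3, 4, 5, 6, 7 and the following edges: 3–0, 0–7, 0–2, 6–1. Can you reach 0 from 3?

From 3 we can reach 0, 2, 3, 7, which includes 0.

Yes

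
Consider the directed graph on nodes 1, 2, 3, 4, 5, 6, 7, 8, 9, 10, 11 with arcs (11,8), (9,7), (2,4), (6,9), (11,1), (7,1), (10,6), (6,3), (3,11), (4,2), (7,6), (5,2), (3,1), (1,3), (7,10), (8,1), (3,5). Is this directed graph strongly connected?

There is no directed path from 1 to 10, so the graph is not strongly connected.

No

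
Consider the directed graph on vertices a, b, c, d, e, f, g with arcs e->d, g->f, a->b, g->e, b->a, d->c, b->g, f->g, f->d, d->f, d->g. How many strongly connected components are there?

{d, e, f, g} are all mutually reachable — one SCC of size 4.
{a, b} are all mutually reachable — one SCC of size 2.
{c} is an SCC by itself.
That gives 3 strongly connected components.

3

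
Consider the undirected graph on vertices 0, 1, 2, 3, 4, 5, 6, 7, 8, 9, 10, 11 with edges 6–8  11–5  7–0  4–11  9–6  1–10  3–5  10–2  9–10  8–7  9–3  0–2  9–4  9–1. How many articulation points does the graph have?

1

Removing 9 increases the component count from 1 to 2, so 9 is a cut vertex.
By contrast removing 0 leaves 1 component; it is not a cut vertex. No other vertex is a cut vertex either.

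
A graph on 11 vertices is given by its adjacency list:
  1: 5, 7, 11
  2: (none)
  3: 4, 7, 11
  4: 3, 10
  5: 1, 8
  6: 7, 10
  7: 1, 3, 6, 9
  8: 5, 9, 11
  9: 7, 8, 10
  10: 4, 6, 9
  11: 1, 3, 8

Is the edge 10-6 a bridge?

No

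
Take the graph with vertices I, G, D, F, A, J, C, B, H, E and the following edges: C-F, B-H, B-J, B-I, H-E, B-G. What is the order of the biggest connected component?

6

D is isolated — a component by itself.
A is isolated — a component by itself.
Starting from C we can reach C, F. That is one component of size 2.
Starting from B we can reach B, E, G, H, I, J. That is one component of size 6.
The largest has 6 vertices.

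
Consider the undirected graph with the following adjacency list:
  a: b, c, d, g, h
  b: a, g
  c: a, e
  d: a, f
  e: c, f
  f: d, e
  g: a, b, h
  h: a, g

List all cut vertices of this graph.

Removing a increases the component count from 1 to 2, so a is a cut vertex.
By contrast removing f leaves 1 component; it is not a cut vertex. No other vertex is a cut vertex either.

a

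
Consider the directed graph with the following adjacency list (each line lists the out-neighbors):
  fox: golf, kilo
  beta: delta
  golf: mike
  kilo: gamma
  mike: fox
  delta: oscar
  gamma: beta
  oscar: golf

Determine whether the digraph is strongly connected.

From delta we can reach every vertex (fox, beta, golf, kilo, mike, delta, gamma, oscar), and every vertex can reach delta (fox, beta, golf, kilo, mike, delta, gamma, oscar). So the whole graph is one strongly connected component.

Yes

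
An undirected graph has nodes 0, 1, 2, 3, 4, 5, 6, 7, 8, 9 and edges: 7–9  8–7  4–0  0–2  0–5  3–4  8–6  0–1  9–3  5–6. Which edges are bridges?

The edges on the cycle 8-7-9-3-4-0-5-6-8 are not bridges since each lies on that cycle.
But removing 1–0 disconnects 1 from 0; removing 2–0 disconnects 2 from 0 — these are bridges.

0-1, 0-2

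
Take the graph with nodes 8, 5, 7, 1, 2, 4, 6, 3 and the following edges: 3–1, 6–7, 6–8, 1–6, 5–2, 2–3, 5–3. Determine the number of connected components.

4 is isolated — a component by itself.
Starting from 1 we can reach 1, 2, 3, 5, 6, 7, 8. That is one component of size 7.
Total: 2 components.

2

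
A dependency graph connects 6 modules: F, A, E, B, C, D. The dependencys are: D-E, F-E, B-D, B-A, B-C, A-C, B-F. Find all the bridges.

The edges on the cycle B-A-C-B are not bridges since each lies on that cycle.
Every edge lies on some cycle, so there are no bridges.

none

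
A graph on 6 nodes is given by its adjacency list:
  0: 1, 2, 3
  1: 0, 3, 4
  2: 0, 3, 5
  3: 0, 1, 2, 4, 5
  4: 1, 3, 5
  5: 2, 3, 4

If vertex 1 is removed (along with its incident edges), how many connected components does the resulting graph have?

With 1 gone, the remaining components are: {0, 2, 3, 4, 5}.
That is 1 component.

1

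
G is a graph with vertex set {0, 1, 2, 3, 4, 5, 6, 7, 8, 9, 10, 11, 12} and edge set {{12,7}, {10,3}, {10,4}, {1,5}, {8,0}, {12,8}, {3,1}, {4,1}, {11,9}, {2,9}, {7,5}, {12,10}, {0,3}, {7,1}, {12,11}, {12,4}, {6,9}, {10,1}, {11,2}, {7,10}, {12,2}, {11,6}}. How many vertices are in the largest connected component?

13

Starting from 0 we can reach 0, 1, 2, 3, 4, 5, 6, 7, 8, 9, 10, 11, 12. That is one component of size 13.
The largest has 13 vertices.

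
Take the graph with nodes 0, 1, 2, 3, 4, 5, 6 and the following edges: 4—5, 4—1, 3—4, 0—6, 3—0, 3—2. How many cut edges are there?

6

removing 6—0 disconnects 6 from 0; removing 3—4 disconnects 3 from 4; removing 3—0 disconnects 3 from 0; removing 4—1 disconnects 4 from 1 — these are bridges.
In total 6 edges are bridges.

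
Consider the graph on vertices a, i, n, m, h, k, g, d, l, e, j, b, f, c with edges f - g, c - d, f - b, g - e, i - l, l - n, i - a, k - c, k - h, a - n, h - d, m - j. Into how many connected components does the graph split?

Starting from j we can reach j, m. That is one component of size 2.
Starting from b we can reach b, e, f, g. That is one component of size 4.
Starting from a we can reach a, i, l, n. That is one component of size 4.
Starting from c we can reach c, d, h, k. That is one component of size 4.
Total: 4 components.

4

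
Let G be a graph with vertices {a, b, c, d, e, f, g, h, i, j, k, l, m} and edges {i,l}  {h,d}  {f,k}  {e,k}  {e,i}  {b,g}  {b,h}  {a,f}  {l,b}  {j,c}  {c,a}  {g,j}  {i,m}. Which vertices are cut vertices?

b, h, i

Removing b increases the component count from 1 to 2, so b is a cut vertex.
Removing h increases the component count from 1 to 2, so h is a cut vertex.
Removing i increases the component count from 1 to 2, so i is a cut vertex.
By contrast removing c leaves 1 component; it is not a cut vertex. No other vertex is a cut vertex either.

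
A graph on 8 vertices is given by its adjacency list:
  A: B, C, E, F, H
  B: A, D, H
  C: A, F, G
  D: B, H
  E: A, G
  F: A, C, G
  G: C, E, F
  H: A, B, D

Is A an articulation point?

Yes

Deleting A raises the number of components from 1 to 2, so A is a cut vertex.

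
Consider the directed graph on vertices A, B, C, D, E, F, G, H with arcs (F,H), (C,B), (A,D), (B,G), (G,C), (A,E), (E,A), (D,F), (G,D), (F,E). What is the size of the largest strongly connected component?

4

{A, D, E, F} are all mutually reachable — one SCC of size 4.
{B, C, G} are all mutually reachable — one SCC of size 3.
{H} is an SCC by itself.
The largest has 4 vertices.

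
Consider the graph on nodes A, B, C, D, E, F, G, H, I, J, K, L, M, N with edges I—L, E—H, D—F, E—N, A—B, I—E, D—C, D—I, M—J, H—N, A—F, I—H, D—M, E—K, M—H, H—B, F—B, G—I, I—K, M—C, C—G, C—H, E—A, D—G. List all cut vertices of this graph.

I, M

Removing I increases the component count from 1 to 2, so I is a cut vertex.
Removing M increases the component count from 1 to 2, so M is a cut vertex.
By contrast removing A leaves 1 component; it is not a cut vertex. No other vertex is a cut vertex either.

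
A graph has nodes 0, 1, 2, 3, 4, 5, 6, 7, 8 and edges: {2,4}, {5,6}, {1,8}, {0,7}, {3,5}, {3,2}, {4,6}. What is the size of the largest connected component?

Starting from 0 we can reach 0, 7. That is one component of size 2.
Starting from 1 we can reach 1, 8. That is one component of size 2.
Starting from 2 we can reach 2, 3, 4, 5, 6. That is one component of size 5.
The largest has 5 vertices.

5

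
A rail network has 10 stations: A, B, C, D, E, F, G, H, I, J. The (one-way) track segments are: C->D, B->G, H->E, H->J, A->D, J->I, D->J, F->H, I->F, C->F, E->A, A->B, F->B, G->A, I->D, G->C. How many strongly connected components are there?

1

{A, B, C, D, E, F, G, H, I, J} are all mutually reachable — one SCC of size 10.
That gives 1 strongly connected component.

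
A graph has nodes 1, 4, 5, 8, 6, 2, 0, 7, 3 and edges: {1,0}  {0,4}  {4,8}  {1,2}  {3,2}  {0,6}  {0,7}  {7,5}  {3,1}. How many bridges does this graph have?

The edges on the cycle 3-1-2-3 are not bridges since each lies on that cycle.
But removing 0 - 7 disconnects 0 from 7; removing 7 - 5 disconnects 7 from 5; removing 4 - 8 disconnects 4 from 8; removing 0 - 4 disconnects 0 from 4 — these are bridges.
In total 6 edges are bridges.

6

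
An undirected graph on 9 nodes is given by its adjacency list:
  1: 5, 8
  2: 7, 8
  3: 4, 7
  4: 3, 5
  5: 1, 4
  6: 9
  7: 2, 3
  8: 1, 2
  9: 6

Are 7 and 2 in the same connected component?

Yes

From 7 we can reach 1, 2, 3, 4, 5, 7, 8, which includes 2.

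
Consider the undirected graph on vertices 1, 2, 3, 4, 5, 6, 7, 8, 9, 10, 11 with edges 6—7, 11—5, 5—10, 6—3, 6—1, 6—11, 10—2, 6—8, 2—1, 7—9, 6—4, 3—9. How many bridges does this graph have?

2

The edges on the cycle 6-11-5-10-2-1-6 are not bridges since each lies on that cycle.
But removing 8—6 disconnects 8 from 6; removing 4—6 disconnects 4 from 6 — these are bridges.
That makes 2 bridges.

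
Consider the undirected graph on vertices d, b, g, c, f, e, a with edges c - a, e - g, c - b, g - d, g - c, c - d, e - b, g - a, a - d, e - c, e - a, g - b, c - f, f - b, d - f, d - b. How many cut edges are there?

0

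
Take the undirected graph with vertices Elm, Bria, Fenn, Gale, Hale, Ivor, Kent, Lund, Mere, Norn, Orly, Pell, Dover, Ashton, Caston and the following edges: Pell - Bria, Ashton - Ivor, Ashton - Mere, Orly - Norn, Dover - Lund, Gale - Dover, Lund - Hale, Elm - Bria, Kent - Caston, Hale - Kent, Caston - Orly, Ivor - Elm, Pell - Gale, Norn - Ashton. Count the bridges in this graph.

1

The edges on the cycle Pell-Gale-Dover-Lund-Hale-Kent-Caston-Orly-Norn-Ashton-Ivor-Elm-Bria-Pell are not bridges since each lies on that cycle.
But removing Ashton - Mere disconnects Ashton from Mere — this is a bridge.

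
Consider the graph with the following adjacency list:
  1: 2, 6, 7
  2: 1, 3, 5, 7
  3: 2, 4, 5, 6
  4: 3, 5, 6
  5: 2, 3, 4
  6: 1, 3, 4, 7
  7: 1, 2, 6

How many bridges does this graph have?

0

The edges on the cycle 3-2-5-4-3 are not bridges since each lies on that cycle.
Every edge lies on some cycle, so there are no bridges.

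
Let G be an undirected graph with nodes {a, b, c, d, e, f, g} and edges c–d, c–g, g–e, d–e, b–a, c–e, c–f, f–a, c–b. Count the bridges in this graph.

0

The edges on the cycle c-d-e-c are not bridges since each lies on that cycle.
Every edge lies on some cycle, so there are no bridges.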